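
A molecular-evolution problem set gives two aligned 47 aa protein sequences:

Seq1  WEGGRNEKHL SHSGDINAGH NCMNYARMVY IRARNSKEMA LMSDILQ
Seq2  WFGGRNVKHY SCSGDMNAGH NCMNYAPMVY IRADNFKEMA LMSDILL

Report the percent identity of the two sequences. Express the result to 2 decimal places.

The sequences differ at positions 2 (E/F), 7 (E/V), 10 (L/Y), 12 (H/C), 16 (I/M), 27 (R/P), 34 (R/D), 36 (S/F), 47 (Q/L).
38 of the 47 sites match, so the percent identity is 38/47 × 100 = 80.85%.

80.85%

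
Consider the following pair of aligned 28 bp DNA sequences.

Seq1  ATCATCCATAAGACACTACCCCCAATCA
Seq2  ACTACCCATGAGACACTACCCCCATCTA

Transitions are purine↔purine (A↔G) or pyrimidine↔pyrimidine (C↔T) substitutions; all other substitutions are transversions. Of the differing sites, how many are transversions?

Mismatches occur at site 2 (T→C, transition), site 3 (C→T, transition), site 5 (T→C, transition), site 10 (A→G, transition), site 25 (A→T, transversion), site 26 (T→C, transition), site 27 (C→T, transition).
Of the 7 differences, 6 transitions and 1 transversion, so the answer is 1.

1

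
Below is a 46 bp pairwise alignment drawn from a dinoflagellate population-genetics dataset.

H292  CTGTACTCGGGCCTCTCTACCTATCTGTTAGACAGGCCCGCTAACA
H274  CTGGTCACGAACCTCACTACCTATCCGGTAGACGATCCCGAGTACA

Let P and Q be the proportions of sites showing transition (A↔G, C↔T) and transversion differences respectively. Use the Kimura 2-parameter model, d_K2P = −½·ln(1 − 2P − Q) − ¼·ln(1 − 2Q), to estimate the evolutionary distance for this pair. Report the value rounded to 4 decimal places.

Differing sites — 4:T/G (Tv); 5:A/T (Tv); 7:T/A (Tv); 10:G/A (Ti); 11:G/A (Ti); 16:T/A (Tv); 26:T/C (Ti); 28:T/G (Tv); 34:A/G (Ti); 35:G/A (Ti); 36:G/T (Tv); 41:C/A (Tv); 42:T/G (Tv); 43:A/T (Tv).
Of the 14 differences, 5 transitions and 9 transversions over 46 sites: P = 5/46 = 0.108696, Q = 9/46 = 0.195652.
d = −0.5·ln(0.586956) − 0.25·ln(0.608696) = −0.5·(-0.532805) − 0.25·(-0.496436) = 0.3905.

0.3905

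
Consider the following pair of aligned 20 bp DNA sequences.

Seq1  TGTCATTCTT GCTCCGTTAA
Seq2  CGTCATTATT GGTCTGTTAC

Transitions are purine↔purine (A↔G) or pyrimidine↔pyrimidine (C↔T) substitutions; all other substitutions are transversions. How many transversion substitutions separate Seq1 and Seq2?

3

Mismatches occur at site 1 (T↔C, transition), site 8 (C↔A, transversion), site 12 (C↔G, transversion), site 15 (C↔T, transition), site 20 (A↔C, transversion).
Of the 5 differences, 2 transitions and 3 transversions, so the answer is 3.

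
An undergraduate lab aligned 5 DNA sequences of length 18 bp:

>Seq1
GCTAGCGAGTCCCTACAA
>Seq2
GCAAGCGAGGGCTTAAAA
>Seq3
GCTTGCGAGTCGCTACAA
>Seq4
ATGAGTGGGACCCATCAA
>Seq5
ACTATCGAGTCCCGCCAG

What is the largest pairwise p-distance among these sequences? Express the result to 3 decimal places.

0.611

Pairwise Hamming distances:
  Seq1 vs Seq2: 5
  Seq1 vs Seq3: 2
  Seq1 vs Seq4: 8
  Seq1 vs Seq5: 5
  Seq2 vs Seq3: 7
  Seq2 vs Seq4: 11
  Seq2 vs Seq5: 10
  Seq3 vs Seq4: 10
  Seq3 vs Seq5: 7
  Seq4 vs Seq5: 9
The largest is 11 mismatches, between Seq2 and Seq4; p = 11/18 = 0.611.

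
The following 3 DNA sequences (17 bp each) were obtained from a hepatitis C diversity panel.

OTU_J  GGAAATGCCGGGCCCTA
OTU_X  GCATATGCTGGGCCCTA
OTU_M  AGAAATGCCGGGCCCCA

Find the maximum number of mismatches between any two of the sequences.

5

Pairwise Hamming distances:
  OTU_J vs OTU_X: 3
  OTU_J vs OTU_M: 2
  OTU_X vs OTU_M: 5
The largest is 5, between OTU_X and OTU_M.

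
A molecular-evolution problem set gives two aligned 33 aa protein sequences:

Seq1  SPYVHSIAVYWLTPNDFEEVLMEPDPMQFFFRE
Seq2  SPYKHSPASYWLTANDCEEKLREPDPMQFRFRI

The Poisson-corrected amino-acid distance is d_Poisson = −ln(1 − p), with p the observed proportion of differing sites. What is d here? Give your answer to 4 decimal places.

0.3185

Mismatches occur at site 4 (V↔K), site 7 (I↔P), site 9 (V↔S), site 14 (P↔A), site 17 (F↔C), site 20 (V↔K), site 22 (M↔R), site 30 (F↔R), site 33 (E↔I).
p = 9/33 = 0.272727.
d = −ln(1 − 0.272727) = −ln(0.727273) = 0.3185.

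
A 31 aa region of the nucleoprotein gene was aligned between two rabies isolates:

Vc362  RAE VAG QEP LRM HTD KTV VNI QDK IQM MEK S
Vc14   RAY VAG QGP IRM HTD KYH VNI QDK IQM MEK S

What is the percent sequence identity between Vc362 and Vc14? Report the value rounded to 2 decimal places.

83.87%

Mismatches occur at site 3 (E→Y), site 8 (E→G), site 10 (L→I), site 17 (T→Y), site 18 (V→H).
26 of the 31 sites match, so the percent identity is 26/31 × 100 = 83.87%.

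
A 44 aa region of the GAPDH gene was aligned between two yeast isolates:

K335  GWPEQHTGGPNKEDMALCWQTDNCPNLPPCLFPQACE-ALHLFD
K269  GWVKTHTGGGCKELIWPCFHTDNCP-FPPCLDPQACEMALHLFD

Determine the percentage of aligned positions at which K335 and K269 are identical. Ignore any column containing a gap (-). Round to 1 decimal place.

69.0%

Excluding the 2 gap columns leaves 42 comparable sites.
Differing sites — 3:P/V; 4:E/K; 5:Q/T; 10:P/G; 11:N/C; 14:D/L; 15:M/I; 16:A/W; 17:L/P; 19:W/F; 20:Q/H; 27:L/F; 32:F/D.
29 of the 42 comparable sites match, so the percent identity is 29/42 × 100 = 69.0%.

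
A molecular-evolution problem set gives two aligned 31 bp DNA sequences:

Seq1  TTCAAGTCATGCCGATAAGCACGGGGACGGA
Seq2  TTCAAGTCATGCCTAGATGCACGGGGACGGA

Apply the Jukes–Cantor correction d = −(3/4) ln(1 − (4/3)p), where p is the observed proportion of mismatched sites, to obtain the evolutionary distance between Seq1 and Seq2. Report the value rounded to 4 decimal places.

Mismatches occur at site 14 (G↔T), site 16 (T↔G), site 18 (A↔T).
p = 3/31 = 0.096774.
d = −0.75 · ln(1 − (4/3)·0.096774) = −0.75 · ln(0.870968) = −0.75 · (-0.138150) = 0.1036.

0.1036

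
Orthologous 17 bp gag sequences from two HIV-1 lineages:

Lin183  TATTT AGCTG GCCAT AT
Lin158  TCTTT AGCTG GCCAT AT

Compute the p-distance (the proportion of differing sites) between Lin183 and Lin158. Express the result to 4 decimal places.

0.0588

A single mismatch occurs at site 2 (A↔C).
There are 1 differences over 17 sites, so p = 1/17 = 0.0588.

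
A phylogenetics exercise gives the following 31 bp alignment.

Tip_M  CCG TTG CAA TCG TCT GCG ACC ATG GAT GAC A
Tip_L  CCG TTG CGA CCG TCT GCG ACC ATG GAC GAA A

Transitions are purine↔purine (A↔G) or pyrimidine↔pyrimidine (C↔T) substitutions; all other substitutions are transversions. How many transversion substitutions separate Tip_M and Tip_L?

1

Differing sites — 8:A/G (Ti); 10:T/C (Ti); 27:T/C (Ti); 30:C/A (Tv).
Of the 4 differences, 3 transitions and 1 transversion, so the answer is 1.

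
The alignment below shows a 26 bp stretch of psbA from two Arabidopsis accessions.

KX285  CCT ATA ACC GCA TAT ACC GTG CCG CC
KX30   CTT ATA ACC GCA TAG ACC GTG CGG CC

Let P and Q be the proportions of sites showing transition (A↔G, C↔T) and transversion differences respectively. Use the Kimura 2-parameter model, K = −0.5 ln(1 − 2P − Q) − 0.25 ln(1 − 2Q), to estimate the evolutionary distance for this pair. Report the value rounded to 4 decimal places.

Differing sites — 2:C/T (Ti); 15:T/G (Tv); 23:C/G (Tv).
Of the 3 differences, 1 transition and 2 transversions over 26 sites: P = 1/26 = 0.038462, Q = 2/26 = 0.076923.
d = −0.5·ln(0.846153) − 0.25·ln(0.846154) = −0.5·(-0.167055) − 0.25·(-0.167054) = 0.1253.

0.1253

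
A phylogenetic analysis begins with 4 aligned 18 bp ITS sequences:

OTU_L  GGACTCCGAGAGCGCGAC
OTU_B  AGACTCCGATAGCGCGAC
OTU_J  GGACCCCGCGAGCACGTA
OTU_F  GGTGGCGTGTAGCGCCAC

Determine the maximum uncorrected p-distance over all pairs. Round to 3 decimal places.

Pairwise Hamming distances:
  OTU_L vs OTU_B: 2
  OTU_L vs OTU_J: 5
  OTU_L vs OTU_F: 8
  OTU_B vs OTU_J: 7
  OTU_B vs OTU_F: 8
  OTU_J vs OTU_F: 11
The largest is 11 mismatches, between OTU_J and OTU_F; p = 11/18 = 0.611.

0.611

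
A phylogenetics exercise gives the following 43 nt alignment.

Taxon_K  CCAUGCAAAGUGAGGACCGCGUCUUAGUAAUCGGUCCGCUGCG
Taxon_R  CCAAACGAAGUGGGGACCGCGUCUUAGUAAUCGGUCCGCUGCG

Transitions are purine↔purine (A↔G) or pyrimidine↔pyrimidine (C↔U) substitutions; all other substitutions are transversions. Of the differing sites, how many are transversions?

Differing sites — 4:U/A (Tv); 5:G/A (Ti); 7:A/G (Ti); 13:A/G (Ti).
Of the 4 differences, 3 transitions and 1 transversion, so the answer is 1.

1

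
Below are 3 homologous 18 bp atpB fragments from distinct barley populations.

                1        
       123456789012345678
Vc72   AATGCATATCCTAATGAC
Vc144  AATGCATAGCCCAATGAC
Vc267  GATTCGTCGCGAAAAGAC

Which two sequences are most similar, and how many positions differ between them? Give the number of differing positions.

Pairwise Hamming distances:
  Vc72 vs Vc144: 2
  Vc72 vs Vc267: 8
  Vc144 vs Vc267: 7
The smallest is 2, between Vc72 and Vc144.

2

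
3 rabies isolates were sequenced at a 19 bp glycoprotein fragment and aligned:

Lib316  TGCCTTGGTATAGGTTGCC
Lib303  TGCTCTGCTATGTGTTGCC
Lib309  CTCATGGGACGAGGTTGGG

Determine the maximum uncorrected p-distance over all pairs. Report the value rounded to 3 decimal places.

0.684

Pairwise Hamming distances:
  Lib316 vs Lib303: 5
  Lib316 vs Lib309: 9
  Lib303 vs Lib309: 13
The largest is 13 mismatches, between Lib303 and Lib309; p = 13/19 = 0.684.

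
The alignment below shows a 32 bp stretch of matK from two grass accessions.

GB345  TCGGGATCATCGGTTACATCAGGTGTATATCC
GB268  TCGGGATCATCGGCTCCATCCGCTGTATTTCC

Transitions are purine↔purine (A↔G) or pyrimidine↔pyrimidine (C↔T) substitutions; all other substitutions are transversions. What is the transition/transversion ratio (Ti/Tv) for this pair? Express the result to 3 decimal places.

0.250

The sequences differ at positions 14 (T/C, transition), 16 (A/C, transversion), 21 (A/C, transversion), 23 (G/C, transversion), 29 (A/T, transversion).
Of the 5 differences, 1 transition and 4 transversions, so Ti/Tv = 1/4 = 0.250.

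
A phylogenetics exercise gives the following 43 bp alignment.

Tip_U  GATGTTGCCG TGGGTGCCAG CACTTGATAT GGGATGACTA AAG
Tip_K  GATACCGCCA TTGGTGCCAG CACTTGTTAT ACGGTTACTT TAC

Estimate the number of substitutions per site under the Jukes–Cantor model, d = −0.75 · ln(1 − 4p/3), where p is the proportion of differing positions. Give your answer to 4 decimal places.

0.3870

Differing sites — 4:G/A; 5:T/C; 6:T/C; 10:G/A; 12:G/T; 27:A/T; 31:G/A; 32:G/C; 34:A/G; 36:G/T; 40:A/T; 41:A/T; 43:G/C.
p = 13/43 = 0.302326.
d = −0.75 · ln(1 − (4/3)·0.302326) = −0.75 · ln(0.596899) = −0.75 · (-0.516007) = 0.3870.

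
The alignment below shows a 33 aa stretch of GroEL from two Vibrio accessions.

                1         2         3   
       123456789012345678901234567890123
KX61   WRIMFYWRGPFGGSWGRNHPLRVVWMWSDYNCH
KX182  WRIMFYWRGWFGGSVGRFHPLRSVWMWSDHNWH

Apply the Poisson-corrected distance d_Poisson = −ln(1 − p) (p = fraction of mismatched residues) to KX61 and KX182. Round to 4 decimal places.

0.2007

The sequences differ at positions 10 (P/W), 15 (W/V), 18 (N/F), 23 (V/S), 30 (Y/H), 32 (C/W).
p = 6/33 = 0.181818.
d = −ln(1 − 0.181818) = −ln(0.818182) = 0.2007.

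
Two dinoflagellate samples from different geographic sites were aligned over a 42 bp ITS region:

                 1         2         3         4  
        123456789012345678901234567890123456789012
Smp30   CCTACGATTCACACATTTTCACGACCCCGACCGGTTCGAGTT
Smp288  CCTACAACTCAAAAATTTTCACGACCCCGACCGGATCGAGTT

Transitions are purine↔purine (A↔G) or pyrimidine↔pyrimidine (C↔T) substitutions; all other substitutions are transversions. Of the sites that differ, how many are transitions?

The sequences differ at positions 6 (G/A, transition), 8 (T/C, transition), 12 (C/A, transversion), 14 (C/A, transversion), 35 (T/A, transversion).
Of the 5 differences, 2 transitions and 3 transversions, so the answer is 2.

2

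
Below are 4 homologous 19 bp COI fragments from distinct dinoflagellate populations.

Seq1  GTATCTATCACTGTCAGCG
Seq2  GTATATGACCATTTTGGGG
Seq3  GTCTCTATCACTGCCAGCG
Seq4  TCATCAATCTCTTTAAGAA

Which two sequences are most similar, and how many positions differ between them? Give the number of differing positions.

2

Pairwise Hamming distances:
  Seq1 vs Seq2: 9
  Seq1 vs Seq3: 2
  Seq1 vs Seq4: 8
  Seq2 vs Seq3: 11
  Seq2 vs Seq4: 12
  Seq3 vs Seq4: 10
The smallest is 2, between Seq1 and Seq3.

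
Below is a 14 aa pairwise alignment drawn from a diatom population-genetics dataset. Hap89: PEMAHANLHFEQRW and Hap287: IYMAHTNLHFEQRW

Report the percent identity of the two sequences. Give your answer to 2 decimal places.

78.57%

Mismatches occur at site 1 (P↔I), site 2 (E↔Y), site 6 (A↔T).
11 of the 14 sites match, so the percent identity is 11/14 × 100 = 78.57%.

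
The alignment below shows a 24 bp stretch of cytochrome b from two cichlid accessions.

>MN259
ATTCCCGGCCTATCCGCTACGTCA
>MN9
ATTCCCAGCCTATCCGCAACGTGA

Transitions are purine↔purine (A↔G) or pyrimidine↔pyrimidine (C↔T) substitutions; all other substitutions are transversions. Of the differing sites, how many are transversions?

2

Mismatches occur at site 7 (G↔A, transition), site 18 (T↔A, transversion), site 23 (C↔G, transversion).
Of the 3 differences, 1 transition and 2 transversions, so the answer is 2.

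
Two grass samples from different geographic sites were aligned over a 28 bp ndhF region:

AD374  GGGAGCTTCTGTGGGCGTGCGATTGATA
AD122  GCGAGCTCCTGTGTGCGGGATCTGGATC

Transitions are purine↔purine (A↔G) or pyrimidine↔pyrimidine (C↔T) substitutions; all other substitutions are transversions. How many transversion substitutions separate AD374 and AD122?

8

Mismatches occur at site 2 (G↔C, transversion), site 8 (T↔C, transition), site 14 (G↔T, transversion), site 18 (T↔G, transversion), site 20 (C↔A, transversion), site 21 (G↔T, transversion), site 22 (A↔C, transversion), site 24 (T↔G, transversion), site 28 (A↔C, transversion).
Of the 9 differences, 1 transition and 8 transversions, so the answer is 8.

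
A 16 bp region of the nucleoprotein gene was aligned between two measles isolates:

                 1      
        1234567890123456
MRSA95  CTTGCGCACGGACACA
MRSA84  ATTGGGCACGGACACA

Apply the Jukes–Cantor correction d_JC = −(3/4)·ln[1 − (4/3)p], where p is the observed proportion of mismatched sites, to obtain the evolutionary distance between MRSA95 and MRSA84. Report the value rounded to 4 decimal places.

Mismatches occur at site 1 (C→A), site 5 (C→G).
p = 2/16 = 0.125000.
d = −0.75 · ln(1 − (4/3)·0.125000) = −0.75 · ln(0.833333) = −0.75 · (-0.182322) = 0.1367.

0.1367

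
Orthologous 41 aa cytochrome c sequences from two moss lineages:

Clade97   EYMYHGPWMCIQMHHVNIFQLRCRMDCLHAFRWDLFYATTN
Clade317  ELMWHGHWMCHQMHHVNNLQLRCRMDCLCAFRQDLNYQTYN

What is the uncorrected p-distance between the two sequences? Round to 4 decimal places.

0.2683

The sequences differ at positions 2 (Y/L), 4 (Y/W), 7 (P/H), 11 (I/H), 18 (I/N), 19 (F/L), 29 (H/C), 33 (W/Q), 36 (F/N), 38 (A/Q), 40 (T/Y).
There are 11 differences over 41 sites, so p = 11/41 = 0.2683.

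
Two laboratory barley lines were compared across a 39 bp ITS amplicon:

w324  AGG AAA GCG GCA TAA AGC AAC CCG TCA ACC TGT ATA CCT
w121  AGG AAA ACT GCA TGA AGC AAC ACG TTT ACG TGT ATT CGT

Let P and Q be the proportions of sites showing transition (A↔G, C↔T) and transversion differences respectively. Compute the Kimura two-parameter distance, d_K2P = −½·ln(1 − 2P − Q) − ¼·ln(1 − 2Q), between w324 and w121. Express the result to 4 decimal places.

Mismatches occur at site 7 (G/A, transition), site 9 (G/T, transversion), site 14 (A/G, transition), site 22 (C/A, transversion), site 26 (C/T, transition), site 27 (A/T, transversion), site 30 (C/G, transversion), site 36 (A/T, transversion), site 38 (C/G, transversion).
Of the 9 differences, 3 transitions and 6 transversions over 39 sites: P = 3/39 = 0.076923, Q = 6/39 = 0.153846.
d = −0.5·ln(0.692308) − 0.25·ln(0.692308) = −0.5·(-0.367724) − 0.25·(-0.367724) = 0.2758.

0.2758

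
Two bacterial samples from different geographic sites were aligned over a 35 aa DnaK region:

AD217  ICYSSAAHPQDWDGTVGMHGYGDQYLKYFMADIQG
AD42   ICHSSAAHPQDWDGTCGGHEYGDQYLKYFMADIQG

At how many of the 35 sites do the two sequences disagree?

4

Mismatches occur at site 3 (Y↔H), site 16 (V↔C), site 18 (M↔G), site 20 (G↔E).
That gives 4 mismatches out of 35 aligned sites, so the Hamming distance is 4.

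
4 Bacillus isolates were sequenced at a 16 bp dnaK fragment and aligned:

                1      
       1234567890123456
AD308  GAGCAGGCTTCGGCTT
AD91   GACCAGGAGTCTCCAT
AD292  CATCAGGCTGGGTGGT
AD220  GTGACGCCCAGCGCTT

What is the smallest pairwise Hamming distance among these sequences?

6

Pairwise Hamming distances:
  AD308 vs AD91: 6
  AD308 vs AD292: 7
  AD308 vs AD220: 8
  AD91 vs AD292: 10
  AD91 vs AD220: 12
  AD292 vs AD220: 12
The smallest is 6, between AD308 and AD91.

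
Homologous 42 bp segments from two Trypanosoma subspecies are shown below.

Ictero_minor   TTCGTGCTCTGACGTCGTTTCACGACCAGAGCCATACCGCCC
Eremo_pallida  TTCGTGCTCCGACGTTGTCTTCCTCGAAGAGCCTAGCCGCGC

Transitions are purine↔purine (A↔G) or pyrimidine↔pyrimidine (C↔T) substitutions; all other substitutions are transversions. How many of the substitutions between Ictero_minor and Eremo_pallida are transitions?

The sequences differ at positions 10 (T/C, transition), 16 (C/T, transition), 19 (T/C, transition), 21 (C/T, transition), 22 (A/C, transversion), 24 (G/T, transversion), 25 (A/C, transversion), 26 (C/G, transversion), 27 (C/A, transversion), 34 (A/T, transversion), 35 (T/A, transversion), 36 (A/G, transition), 41 (C/G, transversion).
Of the 13 differences, 5 transitions and 8 transversions, so the answer is 5.

5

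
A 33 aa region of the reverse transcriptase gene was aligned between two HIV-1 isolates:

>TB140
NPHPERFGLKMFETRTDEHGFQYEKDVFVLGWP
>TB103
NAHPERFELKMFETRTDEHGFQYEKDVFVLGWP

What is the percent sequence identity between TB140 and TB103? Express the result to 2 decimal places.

93.94%

Mismatches occur at site 2 (P/A), site 8 (G/E).
31 of the 33 sites match, so the percent identity is 31/33 × 100 = 93.94%.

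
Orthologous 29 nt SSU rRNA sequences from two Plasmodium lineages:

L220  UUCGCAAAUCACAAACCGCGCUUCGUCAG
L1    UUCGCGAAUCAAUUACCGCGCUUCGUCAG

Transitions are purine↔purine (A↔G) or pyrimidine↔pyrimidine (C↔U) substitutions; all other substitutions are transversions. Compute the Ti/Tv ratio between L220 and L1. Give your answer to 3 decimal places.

Differing sites — 6:A/G (Ti); 12:C/A (Tv); 13:A/U (Tv); 14:A/U (Tv).
Of the 4 differences, 1 transition and 3 transversions, so Ti/Tv = 1/3 = 0.333.

0.333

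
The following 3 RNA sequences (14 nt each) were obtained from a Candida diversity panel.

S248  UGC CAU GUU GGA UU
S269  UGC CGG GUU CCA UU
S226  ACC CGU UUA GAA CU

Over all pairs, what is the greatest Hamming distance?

Pairwise Hamming distances:
  S248 vs S269: 4
  S248 vs S226: 7
  S269 vs S226: 8
The largest is 8, between S269 and S226.

8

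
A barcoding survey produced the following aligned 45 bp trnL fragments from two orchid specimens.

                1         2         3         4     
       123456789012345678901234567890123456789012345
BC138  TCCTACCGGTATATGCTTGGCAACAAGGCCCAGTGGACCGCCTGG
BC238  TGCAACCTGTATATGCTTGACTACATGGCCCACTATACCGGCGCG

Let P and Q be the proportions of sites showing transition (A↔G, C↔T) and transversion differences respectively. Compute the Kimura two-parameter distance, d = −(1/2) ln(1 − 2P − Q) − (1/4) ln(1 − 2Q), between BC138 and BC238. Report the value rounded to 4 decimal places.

The sequences differ at positions 2 (C/G, transversion), 4 (T/A, transversion), 8 (G/T, transversion), 20 (G/A, transition), 22 (A/T, transversion), 26 (A/T, transversion), 33 (G/C, transversion), 35 (G/A, transition), 36 (G/T, transversion), 41 (C/G, transversion), 43 (T/G, transversion), 44 (G/C, transversion).
Of the 12 differences, 2 transitions and 10 transversions over 45 sites: P = 2/45 = 0.044444, Q = 10/45 = 0.222222.
d = −0.5·ln(0.688890) − 0.25·ln(0.555556) = −0.5·(-0.372674) − 0.25·(-0.587786) = 0.3333.

0.3333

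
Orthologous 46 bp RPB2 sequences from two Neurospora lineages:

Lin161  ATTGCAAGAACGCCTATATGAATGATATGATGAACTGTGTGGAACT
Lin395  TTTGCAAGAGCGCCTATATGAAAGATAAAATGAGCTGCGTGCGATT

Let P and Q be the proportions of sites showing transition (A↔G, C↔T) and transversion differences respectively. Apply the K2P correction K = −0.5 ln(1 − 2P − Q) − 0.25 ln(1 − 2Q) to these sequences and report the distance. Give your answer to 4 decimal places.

Mismatches occur at site 1 (A↔T, transversion), site 10 (A↔G, transition), site 23 (T↔A, transversion), site 28 (T↔A, transversion), site 29 (G↔A, transition), site 34 (A↔G, transition), site 38 (T↔C, transition), site 42 (G↔C, transversion), site 43 (A↔G, transition), site 45 (C↔T, transition).
Of the 10 differences, 6 transitions and 4 transversions over 46 sites: P = 6/46 = 0.130435, Q = 4/46 = 0.086957.
d = −0.5·ln(0.652173) − 0.25·ln(0.826086) = −0.5·(-0.427445) − 0.25·(-0.191056) = 0.2615.

0.2615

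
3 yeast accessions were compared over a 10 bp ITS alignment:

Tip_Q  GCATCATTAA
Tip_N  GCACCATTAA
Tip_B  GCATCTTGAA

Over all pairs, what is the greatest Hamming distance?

3

Pairwise Hamming distances:
  Tip_Q vs Tip_N: 1
  Tip_Q vs Tip_B: 2
  Tip_N vs Tip_B: 3
The largest is 3, between Tip_N and Tip_B.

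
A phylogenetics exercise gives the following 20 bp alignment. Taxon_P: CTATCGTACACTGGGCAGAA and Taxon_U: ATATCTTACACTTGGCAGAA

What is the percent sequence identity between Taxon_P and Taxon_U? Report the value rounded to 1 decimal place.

Differing sites — 1:C/A; 6:G/T; 13:G/T.
17 of the 20 sites match, so the percent identity is 17/20 × 100 = 85.0%.

85.0%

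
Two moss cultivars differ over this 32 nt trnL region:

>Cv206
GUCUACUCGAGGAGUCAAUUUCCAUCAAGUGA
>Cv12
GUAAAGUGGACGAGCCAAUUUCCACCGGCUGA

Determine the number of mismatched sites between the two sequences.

10

Mismatches occur at site 3 (C→A), site 4 (U→A), site 6 (C→G), site 8 (C→G), site 11 (G→C), site 15 (U→C), site 25 (U→C), site 27 (A→G), site 28 (A→G), site 29 (G→C).
That gives 10 mismatches out of 32 aligned sites, so the Hamming distance is 10.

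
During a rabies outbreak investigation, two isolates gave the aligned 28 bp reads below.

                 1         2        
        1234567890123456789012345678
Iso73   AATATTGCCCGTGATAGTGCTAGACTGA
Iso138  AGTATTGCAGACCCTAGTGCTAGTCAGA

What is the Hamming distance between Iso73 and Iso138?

Differing sites — 2:A/G; 9:C/A; 10:C/G; 11:G/A; 12:T/C; 13:G/C; 14:A/C; 24:A/T; 26:T/A.
That gives 9 mismatches out of 28 aligned sites, so the Hamming distance is 9.

9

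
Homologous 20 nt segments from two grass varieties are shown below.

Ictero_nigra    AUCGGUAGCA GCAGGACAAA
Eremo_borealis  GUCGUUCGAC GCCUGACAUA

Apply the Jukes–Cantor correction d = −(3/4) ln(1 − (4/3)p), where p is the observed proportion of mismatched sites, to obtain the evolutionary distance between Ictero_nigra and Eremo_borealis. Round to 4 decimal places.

0.5716

Mismatches occur at site 1 (A→G), site 5 (G→U), site 7 (A→C), site 9 (C→A), site 10 (A→C), site 13 (A→C), site 14 (G→U), site 19 (A→U).
p = 8/20 = 0.400000.
d = −0.75 · ln(1 − (4/3)·0.400000) = −0.75 · ln(0.466667) = −0.75 · (-0.762139) = 0.5716.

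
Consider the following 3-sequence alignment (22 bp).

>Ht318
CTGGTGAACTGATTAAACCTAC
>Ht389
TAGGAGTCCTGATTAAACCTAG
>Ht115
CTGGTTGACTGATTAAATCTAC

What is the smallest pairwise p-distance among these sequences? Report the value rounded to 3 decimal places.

0.136

Pairwise Hamming distances:
  Ht318 vs Ht389: 6
  Ht318 vs Ht115: 3
  Ht389 vs Ht115: 8
The smallest is 3 mismatches, between Ht318 and Ht115; p = 3/22 = 0.136.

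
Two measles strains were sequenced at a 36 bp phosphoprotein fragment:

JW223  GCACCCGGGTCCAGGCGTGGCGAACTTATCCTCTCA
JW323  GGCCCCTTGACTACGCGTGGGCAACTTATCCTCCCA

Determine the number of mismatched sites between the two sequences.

10

The sequences differ at positions 2 (C/G), 3 (A/C), 7 (G/T), 8 (G/T), 10 (T/A), 12 (C/T), 14 (G/C), 21 (C/G), 22 (G/C), 34 (T/C).
That gives 10 mismatches out of 36 aligned sites, so the Hamming distance is 10.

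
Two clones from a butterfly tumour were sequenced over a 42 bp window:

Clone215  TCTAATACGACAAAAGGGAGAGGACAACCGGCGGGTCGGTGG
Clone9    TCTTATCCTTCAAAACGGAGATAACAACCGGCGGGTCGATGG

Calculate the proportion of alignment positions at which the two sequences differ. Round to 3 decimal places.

0.190

The sequences differ at positions 4 (A/T), 7 (A/C), 9 (G/T), 10 (A/T), 16 (G/C), 22 (G/T), 23 (G/A), 39 (G/A).
There are 8 differences over 42 sites, so p = 8/42 = 0.190.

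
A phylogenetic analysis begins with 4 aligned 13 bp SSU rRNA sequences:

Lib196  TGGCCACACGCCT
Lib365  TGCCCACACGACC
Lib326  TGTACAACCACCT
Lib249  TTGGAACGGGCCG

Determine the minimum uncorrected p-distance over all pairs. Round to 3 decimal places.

Pairwise Hamming distances:
  Lib196 vs Lib365: 3
  Lib196 vs Lib326: 5
  Lib196 vs Lib249: 6
  Lib365 vs Lib326: 7
  Lib365 vs Lib249: 8
  Lib326 vs Lib249: 9
The smallest is 3 mismatches, between Lib196 and Lib365; p = 3/13 = 0.231.

0.231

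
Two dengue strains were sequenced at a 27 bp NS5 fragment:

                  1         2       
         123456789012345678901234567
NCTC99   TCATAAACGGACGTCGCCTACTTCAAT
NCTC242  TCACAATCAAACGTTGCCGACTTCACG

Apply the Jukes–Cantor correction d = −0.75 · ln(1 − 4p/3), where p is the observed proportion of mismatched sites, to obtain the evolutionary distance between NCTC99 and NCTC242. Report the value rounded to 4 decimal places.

Mismatches occur at site 4 (T→C), site 7 (A→T), site 9 (G→A), site 10 (G→A), site 15 (C→T), site 19 (T→G), site 26 (A→C), site 27 (T→G).
p = 8/27 = 0.296296.
d = −0.75 · ln(1 − (4/3)·0.296296) = −0.75 · ln(0.604939) = −0.75 · (-0.502628) = 0.3770.

0.3770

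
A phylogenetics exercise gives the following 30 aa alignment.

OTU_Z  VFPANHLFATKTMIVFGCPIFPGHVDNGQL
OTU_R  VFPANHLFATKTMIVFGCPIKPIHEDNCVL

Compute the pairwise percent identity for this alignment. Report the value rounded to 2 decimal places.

Differing sites — 21:F/K; 23:G/I; 25:V/E; 28:G/C; 29:Q/V.
25 of the 30 sites match, so the percent identity is 25/30 × 100 = 83.33%.

83.33%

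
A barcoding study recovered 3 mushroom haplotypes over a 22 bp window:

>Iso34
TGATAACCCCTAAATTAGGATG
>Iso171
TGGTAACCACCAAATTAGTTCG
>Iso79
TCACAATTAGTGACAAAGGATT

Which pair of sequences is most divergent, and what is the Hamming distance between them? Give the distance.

Pairwise Hamming distances:
  Iso34 vs Iso171: 6
  Iso34 vs Iso79: 11
  Iso171 vs Iso79: 15
The largest is 15, between Iso171 and Iso79.

15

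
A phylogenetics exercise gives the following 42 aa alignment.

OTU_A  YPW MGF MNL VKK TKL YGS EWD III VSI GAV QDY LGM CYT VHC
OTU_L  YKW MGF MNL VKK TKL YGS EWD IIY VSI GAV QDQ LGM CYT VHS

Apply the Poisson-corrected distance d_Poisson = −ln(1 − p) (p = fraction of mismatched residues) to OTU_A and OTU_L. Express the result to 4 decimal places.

Differing sites — 2:P/K; 24:I/Y; 33:Y/Q; 42:C/S.
p = 4/42 = 0.095238.
d = −ln(1 − 0.095238) = −ln(0.904762) = 0.1001.

0.1001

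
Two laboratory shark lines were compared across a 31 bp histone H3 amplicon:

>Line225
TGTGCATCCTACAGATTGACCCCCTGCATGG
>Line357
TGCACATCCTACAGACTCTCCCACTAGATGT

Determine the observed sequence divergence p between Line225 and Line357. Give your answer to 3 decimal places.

0.290

Differing sites — 3:T/C; 4:G/A; 16:T/C; 18:G/C; 19:A/T; 23:C/A; 26:G/A; 27:C/G; 31:G/T.
There are 9 differences over 31 sites, so p = 9/31 = 0.290.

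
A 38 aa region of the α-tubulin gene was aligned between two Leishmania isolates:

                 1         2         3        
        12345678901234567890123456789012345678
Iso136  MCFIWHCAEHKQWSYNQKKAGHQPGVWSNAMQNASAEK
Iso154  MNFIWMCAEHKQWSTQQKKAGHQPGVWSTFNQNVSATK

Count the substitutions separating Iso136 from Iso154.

Mismatches occur at site 2 (C→N), site 6 (H→M), site 15 (Y→T), site 16 (N→Q), site 29 (N→T), site 30 (A→F), site 31 (M→N), site 34 (A→V), site 37 (E→T).
That gives 9 mismatches out of 38 aligned sites, so the Hamming distance is 9.

9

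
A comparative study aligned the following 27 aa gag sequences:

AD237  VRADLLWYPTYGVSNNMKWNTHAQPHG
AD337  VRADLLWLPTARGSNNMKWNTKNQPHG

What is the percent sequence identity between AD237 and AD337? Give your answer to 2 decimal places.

77.78%

Mismatches occur at site 8 (Y→L), site 11 (Y→A), site 12 (G→R), site 13 (V→G), site 22 (H→K), site 23 (A→N).
21 of the 27 sites match, so the percent identity is 21/27 × 100 = 77.78%.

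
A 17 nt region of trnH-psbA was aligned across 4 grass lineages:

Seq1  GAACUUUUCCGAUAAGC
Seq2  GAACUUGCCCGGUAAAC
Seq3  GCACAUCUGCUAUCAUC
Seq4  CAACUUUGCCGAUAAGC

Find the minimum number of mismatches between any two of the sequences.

2

Pairwise Hamming distances:
  Seq1 vs Seq2: 4
  Seq1 vs Seq3: 7
  Seq1 vs Seq4: 2
  Seq2 vs Seq3: 9
  Seq2 vs Seq4: 5
  Seq3 vs Seq4: 9
The smallest is 2, between Seq1 and Seq4.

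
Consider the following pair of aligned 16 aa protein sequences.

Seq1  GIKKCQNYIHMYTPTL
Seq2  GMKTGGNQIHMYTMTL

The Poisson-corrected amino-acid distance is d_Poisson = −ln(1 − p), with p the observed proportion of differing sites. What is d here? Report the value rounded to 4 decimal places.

Differing sites — 2:I/M; 4:K/T; 5:C/G; 6:Q/G; 8:Y/Q; 14:P/M.
p = 6/16 = 0.375000.
d = −ln(1 − 0.375000) = −ln(0.625000) = 0.4700.

0.4700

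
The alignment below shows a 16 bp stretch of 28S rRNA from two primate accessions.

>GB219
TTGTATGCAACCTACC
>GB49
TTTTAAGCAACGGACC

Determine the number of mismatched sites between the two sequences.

The sequences differ at positions 3 (G/T), 6 (T/A), 12 (C/G), 13 (T/G).
That gives 4 mismatches out of 16 aligned sites, so the Hamming distance is 4.

4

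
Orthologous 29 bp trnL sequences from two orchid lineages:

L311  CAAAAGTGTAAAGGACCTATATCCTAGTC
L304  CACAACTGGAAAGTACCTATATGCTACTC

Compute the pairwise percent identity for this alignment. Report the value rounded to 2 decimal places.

The sequences differ at positions 3 (A/C), 6 (G/C), 9 (T/G), 14 (G/T), 23 (C/G), 27 (G/C).
23 of the 29 sites match, so the percent identity is 23/29 × 100 = 79.31%.

79.31%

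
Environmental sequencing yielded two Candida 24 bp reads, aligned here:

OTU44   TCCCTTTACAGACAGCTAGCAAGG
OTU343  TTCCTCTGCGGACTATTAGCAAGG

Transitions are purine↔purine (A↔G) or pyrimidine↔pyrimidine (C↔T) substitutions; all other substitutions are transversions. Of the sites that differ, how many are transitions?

The sequences differ at positions 2 (C/T, transition), 6 (T/C, transition), 8 (A/G, transition), 10 (A/G, transition), 14 (A/T, transversion), 15 (G/A, transition), 16 (C/T, transition).
Of the 7 differences, 6 transitions and 1 transversion, so the answer is 6.

6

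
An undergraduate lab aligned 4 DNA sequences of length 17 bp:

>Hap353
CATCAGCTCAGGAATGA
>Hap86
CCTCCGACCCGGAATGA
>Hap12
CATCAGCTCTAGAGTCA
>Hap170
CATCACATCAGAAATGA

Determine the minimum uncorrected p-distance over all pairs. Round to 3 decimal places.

Pairwise Hamming distances:
  Hap353 vs Hap86: 5
  Hap353 vs Hap12: 4
  Hap353 vs Hap170: 3
  Hap86 vs Hap12: 8
  Hap86 vs Hap170: 6
  Hap12 vs Hap170: 7
The smallest is 3 mismatches, between Hap353 and Hap170; p = 3/17 = 0.176.

0.176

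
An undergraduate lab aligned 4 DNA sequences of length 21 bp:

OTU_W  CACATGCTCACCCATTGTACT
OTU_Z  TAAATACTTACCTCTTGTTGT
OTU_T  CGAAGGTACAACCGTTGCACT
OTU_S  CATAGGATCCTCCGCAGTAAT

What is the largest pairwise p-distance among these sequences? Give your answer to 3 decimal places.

Pairwise Hamming distances:
  OTU_W vs OTU_Z: 8
  OTU_W vs OTU_T: 8
  OTU_W vs OTU_S: 9
  OTU_Z vs OTU_T: 13
  OTU_Z vs OTU_S: 14
  OTU_T vs OTU_S: 10
The largest is 14 mismatches, between OTU_Z and OTU_S; p = 14/21 = 0.667.

0.667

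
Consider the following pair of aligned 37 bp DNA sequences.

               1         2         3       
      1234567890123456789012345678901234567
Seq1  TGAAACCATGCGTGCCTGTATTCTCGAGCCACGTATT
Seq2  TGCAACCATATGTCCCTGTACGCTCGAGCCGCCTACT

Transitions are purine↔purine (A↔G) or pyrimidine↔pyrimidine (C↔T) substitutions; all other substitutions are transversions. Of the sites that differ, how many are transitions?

Mismatches occur at site 3 (A→C, transversion), site 10 (G→A, transition), site 11 (C→T, transition), site 14 (G→C, transversion), site 21 (T→C, transition), site 22 (T→G, transversion), site 31 (A→G, transition), site 33 (G→C, transversion), site 36 (T→C, transition).
Of the 9 differences, 5 transitions and 4 transversions, so the answer is 5.

5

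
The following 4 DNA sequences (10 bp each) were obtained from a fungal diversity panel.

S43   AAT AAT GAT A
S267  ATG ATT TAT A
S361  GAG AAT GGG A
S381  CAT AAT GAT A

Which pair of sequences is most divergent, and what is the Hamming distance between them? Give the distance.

6

Pairwise Hamming distances:
  S43 vs S267: 4
  S43 vs S361: 4
  S43 vs S381: 1
  S267 vs S361: 6
  S267 vs S381: 5
  S361 vs S381: 4
The largest is 6, between S267 and S361.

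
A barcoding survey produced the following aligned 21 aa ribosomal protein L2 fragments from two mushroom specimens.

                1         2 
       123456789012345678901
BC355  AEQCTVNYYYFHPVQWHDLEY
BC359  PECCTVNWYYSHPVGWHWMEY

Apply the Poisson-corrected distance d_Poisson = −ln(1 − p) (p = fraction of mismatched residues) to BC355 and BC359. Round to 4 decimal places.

0.4055

Mismatches occur at site 1 (A→P), site 3 (Q→C), site 8 (Y→W), site 11 (F→S), site 15 (Q→G), site 18 (D→W), site 19 (L→M).
p = 7/21 = 0.333333.
d = −ln(1 − 0.333333) = −ln(0.666667) = 0.4055.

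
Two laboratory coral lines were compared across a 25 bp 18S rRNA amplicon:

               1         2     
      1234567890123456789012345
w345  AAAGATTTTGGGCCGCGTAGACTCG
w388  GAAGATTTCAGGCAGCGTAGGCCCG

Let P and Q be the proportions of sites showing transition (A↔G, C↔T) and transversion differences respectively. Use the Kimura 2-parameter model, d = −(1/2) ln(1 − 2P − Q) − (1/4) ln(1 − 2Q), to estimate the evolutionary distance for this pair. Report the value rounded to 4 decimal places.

0.3108

Mismatches occur at site 1 (A/G, transition), site 9 (T/C, transition), site 10 (G/A, transition), site 14 (C/A, transversion), site 21 (A/G, transition), site 23 (T/C, transition).
Of the 6 differences, 5 transitions and 1 transversion over 25 sites: P = 5/25 = 0.200000, Q = 1/25 = 0.040000.
d = −0.5·ln(0.560000) − 0.25·ln(0.920000) = −0.5·(-0.579818) − 0.25·(-0.083382) = 0.3108.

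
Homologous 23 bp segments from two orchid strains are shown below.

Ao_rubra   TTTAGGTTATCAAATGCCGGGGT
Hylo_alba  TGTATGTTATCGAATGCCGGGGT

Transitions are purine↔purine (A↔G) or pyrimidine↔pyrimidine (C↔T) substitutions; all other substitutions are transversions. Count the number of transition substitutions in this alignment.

1

The sequences differ at positions 2 (T/G, transversion), 5 (G/T, transversion), 12 (A/G, transition).
Of the 3 differences, 1 transition and 2 transversions, so the answer is 1.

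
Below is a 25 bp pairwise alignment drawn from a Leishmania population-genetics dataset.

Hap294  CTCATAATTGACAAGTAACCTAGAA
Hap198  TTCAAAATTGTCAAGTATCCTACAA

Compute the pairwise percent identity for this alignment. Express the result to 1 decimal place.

The sequences differ at positions 1 (C/T), 5 (T/A), 11 (A/T), 18 (A/T), 23 (G/C).
20 of the 25 sites match, so the percent identity is 20/25 × 100 = 80.0%.

80.0%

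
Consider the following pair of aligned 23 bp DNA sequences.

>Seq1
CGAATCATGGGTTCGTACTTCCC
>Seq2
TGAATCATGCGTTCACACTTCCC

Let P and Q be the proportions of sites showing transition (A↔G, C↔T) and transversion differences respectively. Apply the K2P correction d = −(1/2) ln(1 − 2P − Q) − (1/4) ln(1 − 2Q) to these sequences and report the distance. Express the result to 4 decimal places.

0.2042

Differing sites — 1:C/T (Ti); 10:G/C (Tv); 15:G/A (Ti); 16:T/C (Ti).
Of the 4 differences, 3 transitions and 1 transversion over 23 sites: P = 3/23 = 0.130435, Q = 1/23 = 0.043478.
d = −0.5·ln(0.695652) − 0.25·ln(0.913044) = −0.5·(-0.362906) − 0.25·(-0.090971) = 0.2042.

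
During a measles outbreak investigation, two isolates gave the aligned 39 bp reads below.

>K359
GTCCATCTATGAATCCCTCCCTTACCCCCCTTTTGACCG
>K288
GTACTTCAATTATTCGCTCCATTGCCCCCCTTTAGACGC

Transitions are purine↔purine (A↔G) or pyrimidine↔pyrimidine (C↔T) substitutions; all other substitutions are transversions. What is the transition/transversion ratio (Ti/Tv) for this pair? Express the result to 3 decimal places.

0.100

Mismatches occur at site 3 (C/A, transversion), site 5 (A/T, transversion), site 8 (T/A, transversion), site 11 (G/T, transversion), site 13 (A/T, transversion), site 16 (C/G, transversion), site 21 (C/A, transversion), site 24 (A/G, transition), site 34 (T/A, transversion), site 38 (C/G, transversion), site 39 (G/C, transversion).
Of the 11 differences, 1 transition and 10 transversions, so Ti/Tv = 1/10 = 0.100.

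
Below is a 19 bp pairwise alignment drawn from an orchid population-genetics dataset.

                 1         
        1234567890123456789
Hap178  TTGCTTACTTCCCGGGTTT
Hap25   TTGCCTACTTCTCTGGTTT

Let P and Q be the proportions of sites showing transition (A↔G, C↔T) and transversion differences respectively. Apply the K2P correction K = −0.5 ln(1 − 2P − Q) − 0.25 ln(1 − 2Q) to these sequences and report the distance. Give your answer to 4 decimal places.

0.1805

The sequences differ at positions 5 (T/C, transition), 12 (C/T, transition), 14 (G/T, transversion).
Of the 3 differences, 2 transitions and 1 transversion over 19 sites: P = 2/19 = 0.105263, Q = 1/19 = 0.052632.
d = −0.5·ln(0.736842) − 0.25·ln(0.894736) = −0.5·(-0.305382) − 0.25·(-0.111227) = 0.1805.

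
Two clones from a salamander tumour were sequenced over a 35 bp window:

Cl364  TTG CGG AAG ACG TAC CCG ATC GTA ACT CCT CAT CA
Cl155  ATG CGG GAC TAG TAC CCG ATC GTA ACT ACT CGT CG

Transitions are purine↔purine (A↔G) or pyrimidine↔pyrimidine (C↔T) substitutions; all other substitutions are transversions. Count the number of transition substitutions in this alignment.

Mismatches occur at site 1 (T/A, transversion), site 7 (A/G, transition), site 9 (G/C, transversion), site 10 (A/T, transversion), site 11 (C/A, transversion), site 28 (C/A, transversion), site 32 (A/G, transition), site 35 (A/G, transition).
Of the 8 differences, 3 transitions and 5 transversions, so the answer is 3.

3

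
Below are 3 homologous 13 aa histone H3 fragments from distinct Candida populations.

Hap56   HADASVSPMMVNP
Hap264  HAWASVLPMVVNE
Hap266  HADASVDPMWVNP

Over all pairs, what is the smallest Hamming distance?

Pairwise Hamming distances:
  Hap56 vs Hap264: 4
  Hap56 vs Hap266: 2
  Hap264 vs Hap266: 4
The smallest is 2, between Hap56 and Hap266.

2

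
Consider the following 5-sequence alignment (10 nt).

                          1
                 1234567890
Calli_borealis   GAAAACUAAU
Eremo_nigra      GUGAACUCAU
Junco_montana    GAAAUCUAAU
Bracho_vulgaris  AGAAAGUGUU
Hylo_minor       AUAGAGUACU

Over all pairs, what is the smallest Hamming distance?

Pairwise Hamming distances:
  Calli_borealis vs Eremo_nigra: 3
  Calli_borealis vs Junco_montana: 1
  Calli_borealis vs Bracho_vulgaris: 5
  Calli_borealis vs Hylo_minor: 5
  Eremo_nigra vs Junco_montana: 4
  Eremo_nigra vs Bracho_vulgaris: 6
  Eremo_nigra vs Hylo_minor: 6
  Junco_montana vs Bracho_vulgaris: 6
  Junco_montana vs Hylo_minor: 6
  Bracho_vulgaris vs Hylo_minor: 4
The smallest is 1, between Calli_borealis and Junco_montana.

1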